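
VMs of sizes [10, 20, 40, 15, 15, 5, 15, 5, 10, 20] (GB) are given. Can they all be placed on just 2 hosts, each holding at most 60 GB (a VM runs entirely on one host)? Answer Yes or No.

No

Total = 155 GB; ⌈155/60⌉ = 3.
At least 3 hosts are required, but only 2 are allowed.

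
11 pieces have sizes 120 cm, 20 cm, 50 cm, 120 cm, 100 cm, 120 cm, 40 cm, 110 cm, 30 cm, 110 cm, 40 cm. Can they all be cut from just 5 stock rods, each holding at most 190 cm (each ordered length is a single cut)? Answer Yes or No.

Total = 860 cm; ⌈860/190⌉ = 5.
6 pieces each exceed half the capacity and cannot share a stock rod, forcing at least 6 stock rods.
At least 6 stock rods are required, but only 5 are allowed.

No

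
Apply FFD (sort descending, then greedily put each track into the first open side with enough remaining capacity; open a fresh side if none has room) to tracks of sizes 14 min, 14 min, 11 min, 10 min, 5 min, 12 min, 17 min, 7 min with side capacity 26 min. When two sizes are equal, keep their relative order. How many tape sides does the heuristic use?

Sorted descending: 17, 14, 14, 12, 11, 10, 7, 5.
  17 → side 1 (new)  [load 17/26]
  14 → side 2 (new)  [load 14/26]
  14 → side 3 (new)  [load 14/26]
  12 → side 2  [load 26/26]
  11 → side 3  [load 25/26]
  10 → side 4 (new)  [load 10/26]
  7 → side 1  [load 24/26]
  5 → side 4  [load 15/26]
4 tape sides opened.

4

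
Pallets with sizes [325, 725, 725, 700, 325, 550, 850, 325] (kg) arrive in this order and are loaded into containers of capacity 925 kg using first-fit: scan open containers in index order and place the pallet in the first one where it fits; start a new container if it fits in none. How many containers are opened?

6

  325 → container 1 (new)  [load 325/925]
  725 → container 2 (new)  [load 725/925]
  725 → container 3 (new)  [load 725/925]
  700 → container 4 (new)  [load 700/925]
  325 → container 1  [load 650/925]
  550 → container 5 (new)  [load 550/925]
  850 → container 6 (new)  [load 850/925]
  325 → container 5  [load 875/925]
6 containers opened.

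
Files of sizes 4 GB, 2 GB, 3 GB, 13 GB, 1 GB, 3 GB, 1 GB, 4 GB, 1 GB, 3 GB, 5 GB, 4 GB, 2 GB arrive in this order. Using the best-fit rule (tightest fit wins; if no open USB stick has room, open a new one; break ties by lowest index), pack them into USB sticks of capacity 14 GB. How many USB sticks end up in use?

  4 → USB stick 1 (new)  [load 4/14]
  2 → USB stick 1  [load 6/14]
  3 → USB stick 1  [load 9/14]
  13 → USB stick 2 (new)  [load 13/14]
  1 → USB stick 2  [load 14/14]
  3 → USB stick 1  [load 12/14]
  1 → USB stick 1  [load 13/14]
  4 → USB stick 3 (new)  [load 4/14]
  1 → USB stick 1  [load 14/14]
  3 → USB stick 3  [load 7/14]
  5 → USB stick 3  [load 12/14]
  4 → USB stick 4 (new)  [load 4/14]
  2 → USB stick 3  [load 14/14]
4 USB sticks opened.

4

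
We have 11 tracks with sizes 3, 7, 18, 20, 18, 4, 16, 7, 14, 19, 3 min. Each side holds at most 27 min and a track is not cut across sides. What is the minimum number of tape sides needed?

Total = 20 + 19 + 18 + 18 + 16 + 14 + 7 + 7 + 4 + 3 + 3 = 129 min.
Lower bound: ⌈129/27⌉ = 5 tape sides.
Also, 6 tracks each exceed 27/2 min, and no two of those can share a side, so at least 6 tape sides are needed.
A packing using 6 tape sides:
  side 1: 20 + 7 = 27
  side 2: 19 + 7 = 26
  side 3: 18 + 4 + 3 = 25
  side 4: 18 + 3 = 21
  side 5: 16 = 16
  side 6: 14 = 14
This matches the lower bound, so 6 is optimal.

6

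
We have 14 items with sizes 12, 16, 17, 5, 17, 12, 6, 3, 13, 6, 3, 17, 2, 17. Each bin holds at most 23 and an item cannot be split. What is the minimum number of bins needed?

8

Total = 17 + 17 + 17 + 17 + 16 + 13 + 12 + 12 + 6 + 6 + 5 + 3 + 3 + 2 = 146.
Lower bound: ⌈146/23⌉ = 7 bins.
Also, 8 items each exceed 23/2, and no two of those can share a bin, so at least 8 bins are needed.
A packing using 8 bins:
  bin 1: 17 + 6 = 23
  bin 2: 17 + 6 = 23
  bin 3: 17 + 5 = 22
  bin 4: 17 + 3 + 3 = 23
  bin 5: 16 + 2 = 18
  bin 6: 13 = 13
  bin 7: 12 = 12
  bin 8: 12 = 12
This matches the lower bound, so 8 is optimal.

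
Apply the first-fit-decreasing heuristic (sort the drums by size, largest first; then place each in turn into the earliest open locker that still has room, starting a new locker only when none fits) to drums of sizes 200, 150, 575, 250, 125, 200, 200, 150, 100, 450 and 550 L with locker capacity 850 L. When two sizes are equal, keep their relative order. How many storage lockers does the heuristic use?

Sorted descending: 575, 550, 450, 250, 200, 200, 200, 150, 150, 125, 100.
  575 → locker 1 (new)  [load 575/850]
  550 → locker 2 (new)  [load 550/850]
  450 → locker 3 (new)  [load 450/850]
  250 → locker 1  [load 825/850]
  200 → locker 2  [load 750/850]
  200 → locker 3  [load 650/850]
  200 → locker 3  [load 850/850]
  150 → locker 4 (new)  [load 150/850]
  150 → locker 4  [load 300/850]
  125 → locker 4  [load 425/850]
  100 → locker 2  [load 850/850]
4 storage lockers opened.

4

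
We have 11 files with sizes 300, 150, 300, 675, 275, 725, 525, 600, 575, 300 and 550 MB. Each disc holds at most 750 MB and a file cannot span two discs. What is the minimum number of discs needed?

8

Total = 725 + 675 + 600 + 575 + 550 + 525 + 300 + 300 + 300 + 275 + 150 = 4975 MB.
Lower bound: ⌈4975/750⌉ = 7 discs.
A packing using 8 discs:
  disc 1: 725 = 725
  disc 2: 675 = 675
  disc 3: 600 + 150 = 750
  disc 4: 575 = 575
  disc 5: 550 = 550
  disc 6: 525 = 525
  disc 7: 300 + 300 = 600
  disc 8: 300 + 275 = 575
No arrangement into 7 discs stays within capacity, so 8 is optimal.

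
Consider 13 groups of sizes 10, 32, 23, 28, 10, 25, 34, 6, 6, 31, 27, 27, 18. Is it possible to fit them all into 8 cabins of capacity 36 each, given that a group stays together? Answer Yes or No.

No

Total = 277; ⌈277/36⌉ = 8.
The bound of 8 does not rule out 8, but exhaustive search shows no assignment into 8 cabins of capacity 36 exists — the minimum is 9.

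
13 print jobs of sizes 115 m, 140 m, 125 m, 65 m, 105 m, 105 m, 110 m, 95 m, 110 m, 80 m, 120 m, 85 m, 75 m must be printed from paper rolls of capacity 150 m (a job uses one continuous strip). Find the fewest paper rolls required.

Total = 140 + 125 + 120 + 115 + 110 + 110 + 105 + 105 + 95 + 85 + 80 + 75 + 65 = 1330 m.
Lower bound: ⌈1330/150⌉ = 9 paper rolls.
Also, 11 print jobs each exceed 75 m, and no two of those can share a roll, so at least 11 paper rolls are needed.
A packing using 12 paper rolls:
  roll 1: 140 = 140
  roll 2: 125 = 125
  roll 3: 120 = 120
  roll 4: 115 = 115
  roll 5: 110 = 110
  roll 6: 110 = 110
  roll 7: 105 = 105
  roll 8: 105 = 105
  roll 9: 95 = 95
  roll 10: 85 + 65 = 150
  roll 11: 80 = 80
  roll 12: 75 = 75
No arrangement into 11 paper rolls stays within capacity, so 12 is optimal.

12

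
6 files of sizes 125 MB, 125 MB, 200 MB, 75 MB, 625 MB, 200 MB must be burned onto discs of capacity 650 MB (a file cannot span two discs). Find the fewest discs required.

3

Total = 625 + 200 + 200 + 125 + 125 + 75 = 1350 MB.
Lower bound: ⌈1350/650⌉ = 3 discs.
A packing using 3 discs:
  disc 1: 625 = 625
  disc 2: 200 + 200 + 125 + 125 = 650
  disc 3: 75 = 75
This matches the lower bound, so 3 is optimal.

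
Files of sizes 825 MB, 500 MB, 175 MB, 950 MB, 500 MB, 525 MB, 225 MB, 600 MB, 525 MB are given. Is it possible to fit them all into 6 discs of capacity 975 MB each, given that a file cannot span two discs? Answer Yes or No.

Total = 4825 MB; ⌈4825/975⌉ = 5.
7 files each exceed half the capacity and cannot share a disc, forcing at least 7 discs.
At least 7 discs are required, but only 6 are allowed.

No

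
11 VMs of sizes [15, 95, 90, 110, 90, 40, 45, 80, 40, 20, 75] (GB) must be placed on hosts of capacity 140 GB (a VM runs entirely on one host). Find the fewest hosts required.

6

Total = 110 + 95 + 90 + 90 + 80 + 75 + 45 + 40 + 40 + 20 + 15 = 700 GB.
Lower bound: ⌈700/140⌉ = 5 hosts.
Also, 6 VMs each exceed 70 GB, and no two of those can share a host, so at least 6 hosts are needed.
A packing using 6 hosts:
  host 1: 110 + 20 = 130
  host 2: 95 + 45 = 140
  host 3: 90 + 40 = 130
  host 4: 90 + 40 = 130
  host 5: 80 + 15 = 95
  host 6: 75 = 75
This matches the lower bound, so 6 is optimal.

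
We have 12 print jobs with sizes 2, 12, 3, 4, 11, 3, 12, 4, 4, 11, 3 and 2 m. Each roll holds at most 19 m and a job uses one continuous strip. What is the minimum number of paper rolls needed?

4

Total = 12 + 12 + 11 + 11 + 4 + 4 + 4 + 3 + 3 + 3 + 2 + 2 = 71 m.
Lower bound: ⌈71/19⌉ = 4 paper rolls.
A packing using 4 paper rolls:
  roll 1: 12 + 4 + 3 = 19
  roll 2: 12 + 4 + 3 = 19
  roll 3: 11 + 4 + 3 = 18
  roll 4: 11 + 2 + 2 = 15
This matches the lower bound, so 4 is optimal.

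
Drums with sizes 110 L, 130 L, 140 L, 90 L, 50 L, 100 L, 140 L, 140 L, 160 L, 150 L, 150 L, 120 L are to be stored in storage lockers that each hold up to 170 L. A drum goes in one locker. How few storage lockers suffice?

Total = 160 + 150 + 150 + 140 + 140 + 140 + 130 + 120 + 110 + 100 + 90 + 50 = 1480 L.
Lower bound: ⌈1480/170⌉ = 9 storage lockers.
Also, 11 drums each exceed 85 L, and no two of those can share a locker, so at least 11 storage lockers are needed.
A packing using 11 storage lockers:
  locker 1: 160 = 160
  locker 2: 150 = 150
  locker 3: 150 = 150
  locker 4: 140 = 140
  locker 5: 140 = 140
  locker 6: 140 = 140
  locker 7: 130 = 130
  locker 8: 120 + 50 = 170
  locker 9: 110 = 110
  locker 10: 100 = 100
  locker 11: 90 = 90
This matches the lower bound, so 11 is optimal.

11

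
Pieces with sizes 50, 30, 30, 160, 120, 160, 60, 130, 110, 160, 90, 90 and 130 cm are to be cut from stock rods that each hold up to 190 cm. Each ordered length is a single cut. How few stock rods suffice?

8

Total = 160 + 160 + 160 + 130 + 130 + 120 + 110 + 90 + 90 + 60 + 50 + 30 + 30 = 1320 cm.
Lower bound: ⌈1320/190⌉ = 7 stock rods.
A packing using 8 stock rods:
  stock rod 1: 160 + 30 = 190
  stock rod 2: 160 + 30 = 190
  stock rod 3: 160 = 160
  stock rod 4: 130 + 60 = 190
  stock rod 5: 130 + 50 = 180
  stock rod 6: 120 = 120
  stock rod 7: 110 = 110
  stock rod 8: 90 + 90 = 180
No arrangement into 7 stock rods stays within capacity, so 8 is optimal.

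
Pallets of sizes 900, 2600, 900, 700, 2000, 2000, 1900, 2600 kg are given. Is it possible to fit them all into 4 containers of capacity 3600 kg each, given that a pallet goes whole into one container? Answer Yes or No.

No

Total = 13600 kg; ⌈13600/3600⌉ = 4.
5 pallets each exceed half the capacity and cannot share a container, forcing at least 5 containers.
At least 5 containers are required, but only 4 are allowed.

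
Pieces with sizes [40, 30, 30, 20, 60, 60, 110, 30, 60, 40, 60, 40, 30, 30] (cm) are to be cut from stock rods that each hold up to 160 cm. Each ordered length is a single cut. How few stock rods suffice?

Total = 110 + 60 + 60 + 60 + 60 + 40 + 40 + 40 + 30 + 30 + 30 + 30 + 30 + 20 = 640 cm.
Lower bound: ⌈640/160⌉ = 4 stock rods.
A packing using 4 stock rods:
  stock rod 1: 110 + 30 + 20 = 160
  stock rod 2: 60 + 60 + 40 = 160
  stock rod 3: 60 + 60 + 40 = 160
  stock rod 4: 40 + 30 + 30 + 30 + 30 = 160
This matches the lower bound, so 4 is optimal.

4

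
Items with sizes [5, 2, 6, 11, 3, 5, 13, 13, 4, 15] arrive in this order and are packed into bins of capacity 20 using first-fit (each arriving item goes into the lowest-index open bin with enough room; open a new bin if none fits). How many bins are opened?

  5 → bin 1 (new)  [load 5/20]
  2 → bin 1  [load 7/20]
  6 → bin 1  [load 13/20]
  11 → bin 2 (new)  [load 11/20]
  3 → bin 1  [load 16/20]
  5 → bin 2  [load 16/20]
  13 → bin 3 (new)  [load 13/20]
  13 → bin 4 (new)  [load 13/20]
  4 → bin 1  [load 20/20]
  15 → bin 5 (new)  [load 15/20]
5 bins opened.

5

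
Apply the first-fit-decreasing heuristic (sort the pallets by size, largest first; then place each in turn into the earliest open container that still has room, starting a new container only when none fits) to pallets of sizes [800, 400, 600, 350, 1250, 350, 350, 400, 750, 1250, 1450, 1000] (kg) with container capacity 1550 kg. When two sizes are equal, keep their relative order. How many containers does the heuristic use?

7

Sorted descending: 1450, 1250, 1250, 1000, 800, 750, 600, 400, 400, 350, 350, 350.
  1450 → container 1 (new)  [load 1450/1550]
  1250 → container 2 (new)  [load 1250/1550]
  1250 → container 3 (new)  [load 1250/1550]
  1000 → container 4 (new)  [load 1000/1550]
  800 → container 5 (new)  [load 800/1550]
  750 → container 5  [load 1550/1550]
  600 → container 6 (new)  [load 600/1550]
  400 → container 4  [load 1400/1550]
  400 → container 6  [load 1000/1550]
  350 → container 6  [load 1350/1550]
  350 → container 7 (new)  [load 350/1550]
  350 → container 7  [load 700/1550]
7 containers opened.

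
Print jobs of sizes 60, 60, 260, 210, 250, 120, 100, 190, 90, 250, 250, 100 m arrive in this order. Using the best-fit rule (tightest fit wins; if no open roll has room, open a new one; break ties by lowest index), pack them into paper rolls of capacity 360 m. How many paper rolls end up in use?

  60 → roll 1 (new)  [load 60/360]
  60 → roll 1  [load 120/360]
  260 → roll 2 (new)  [load 260/360]
  210 → roll 1  [load 330/360]
  250 → roll 3 (new)  [load 250/360]
  120 → roll 4 (new)  [load 120/360]
  100 → roll 2  [load 360/360]
  190 → roll 4  [load 310/360]
  90 → roll 3  [load 340/360]
  250 → roll 5 (new)  [load 250/360]
  250 → roll 6 (new)  [load 250/360]
  100 → roll 5  [load 350/360]
6 paper rolls opened.

6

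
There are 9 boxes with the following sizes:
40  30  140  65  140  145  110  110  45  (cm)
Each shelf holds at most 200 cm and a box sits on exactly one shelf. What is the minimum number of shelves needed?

5

Total = 145 + 140 + 140 + 110 + 110 + 65 + 45 + 40 + 30 = 825 cm.
Lower bound: ⌈825/200⌉ = 5 shelves.
A packing using 5 shelves:
  shelf 1: 145 + 45 = 190
  shelf 2: 140 + 40 = 180
  shelf 3: 140 + 30 = 170
  shelf 4: 110 + 65 = 175
  shelf 5: 110 = 110
This matches the lower bound, so 5 is optimal.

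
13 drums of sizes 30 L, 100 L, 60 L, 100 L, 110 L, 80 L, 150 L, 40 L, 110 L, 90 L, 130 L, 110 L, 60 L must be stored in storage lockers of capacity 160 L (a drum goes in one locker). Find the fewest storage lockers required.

9

Total = 150 + 130 + 110 + 110 + 110 + 100 + 100 + 90 + 80 + 60 + 60 + 40 + 30 = 1170 L.
Lower bound: ⌈1170/160⌉ = 8 storage lockers.
A packing using 9 storage lockers:
  locker 1: 150 = 150
  locker 2: 130 + 30 = 160
  locker 3: 110 + 40 = 150
  locker 4: 110 = 110
  locker 5: 110 = 110
  locker 6: 100 + 60 = 160
  locker 7: 100 + 60 = 160
  locker 8: 90 = 90
  locker 9: 80 = 80
No arrangement into 8 storage lockers stays within capacity, so 9 is optimal.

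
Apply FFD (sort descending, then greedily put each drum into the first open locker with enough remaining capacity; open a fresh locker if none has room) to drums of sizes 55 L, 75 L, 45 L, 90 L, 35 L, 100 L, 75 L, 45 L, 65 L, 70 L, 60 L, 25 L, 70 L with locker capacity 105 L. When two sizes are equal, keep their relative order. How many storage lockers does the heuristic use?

9

Sorted descending: 100, 90, 75, 75, 70, 70, 65, 60, 55, 45, 45, 35, 25.
  100 → locker 1 (new)  [load 100/105]
  90 → locker 2 (new)  [load 90/105]
  75 → locker 3 (new)  [load 75/105]
  75 → locker 4 (new)  [load 75/105]
  70 → locker 5 (new)  [load 70/105]
  70 → locker 6 (new)  [load 70/105]
  65 → locker 7 (new)  [load 65/105]
  60 → locker 8 (new)  [load 60/105]
  55 → locker 9 (new)  [load 55/105]
  45 → locker 8  [load 105/105]
  45 → locker 9  [load 100/105]
  35 → locker 5  [load 105/105]
  25 → locker 3  [load 100/105]
9 storage lockers opened.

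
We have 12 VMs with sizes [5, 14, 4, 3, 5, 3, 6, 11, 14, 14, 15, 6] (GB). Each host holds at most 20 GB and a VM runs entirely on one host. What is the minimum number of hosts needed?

5

Total = 15 + 14 + 14 + 14 + 11 + 6 + 6 + 5 + 5 + 4 + 3 + 3 = 100 GB.
Lower bound: ⌈100/20⌉ = 5 hosts.
A packing using 5 hosts:
  host 1: 15 + 5 = 20
  host 2: 14 + 6 = 20
  host 3: 14 + 6 = 20
  host 4: 14 + 3 + 3 = 20
  host 5: 11 + 5 + 4 = 20
This matches the lower bound, so 5 is optimal.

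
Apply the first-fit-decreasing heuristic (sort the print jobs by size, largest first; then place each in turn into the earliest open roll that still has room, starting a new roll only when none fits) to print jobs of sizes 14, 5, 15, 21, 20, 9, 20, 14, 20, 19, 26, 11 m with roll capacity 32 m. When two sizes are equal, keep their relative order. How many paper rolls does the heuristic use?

8

Sorted descending: 26, 21, 20, 20, 20, 19, 15, 14, 14, 11, 9, 5.
  26 → roll 1 (new)  [load 26/32]
  21 → roll 2 (new)  [load 21/32]
  20 → roll 3 (new)  [load 20/32]
  20 → roll 4 (new)  [load 20/32]
  20 → roll 5 (new)  [load 20/32]
  19 → roll 6 (new)  [load 19/32]
  15 → roll 7 (new)  [load 15/32]
  14 → roll 7  [load 29/32]
  14 → roll 8 (new)  [load 14/32]
  11 → roll 2  [load 32/32]
  9 → roll 3  [load 29/32]
  5 → roll 1  [load 31/32]
8 paper rolls opened.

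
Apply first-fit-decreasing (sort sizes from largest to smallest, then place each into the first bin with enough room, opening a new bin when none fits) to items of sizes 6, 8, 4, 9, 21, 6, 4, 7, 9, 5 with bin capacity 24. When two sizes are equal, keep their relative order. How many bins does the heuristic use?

Sorted descending: 21, 9, 9, 8, 7, 6, 6, 5, 4, 4.
  21 → bin 1 (new)  [load 21/24]
  9 → bin 2 (new)  [load 9/24]
  9 → bin 2  [load 18/24]
  8 → bin 3 (new)  [load 8/24]
  7 → bin 3  [load 15/24]
  6 → bin 2  [load 24/24]
  6 → bin 3  [load 21/24]
  5 → bin 4 (new)  [load 5/24]
  4 → bin 4  [load 9/24]
  4 → bin 4  [load 13/24]
4 bins opened.

4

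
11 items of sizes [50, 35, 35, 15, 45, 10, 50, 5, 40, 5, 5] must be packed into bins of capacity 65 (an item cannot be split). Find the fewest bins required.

Total = 50 + 50 + 45 + 40 + 35 + 35 + 15 + 10 + 5 + 5 + 5 = 295.
Lower bound: ⌈295/65⌉ = 5 bins.
Also, 6 items each exceed 65/2, and no two of those can share a bin, so at least 6 bins are needed.
A packing using 6 bins:
  bin 1: 50 + 15 = 65
  bin 2: 50 + 10 + 5 = 65
  bin 3: 45 + 5 + 5 = 55
  bin 4: 40 = 40
  bin 5: 35 = 35
  bin 6: 35 = 35
This matches the lower bound, so 6 is optimal.

6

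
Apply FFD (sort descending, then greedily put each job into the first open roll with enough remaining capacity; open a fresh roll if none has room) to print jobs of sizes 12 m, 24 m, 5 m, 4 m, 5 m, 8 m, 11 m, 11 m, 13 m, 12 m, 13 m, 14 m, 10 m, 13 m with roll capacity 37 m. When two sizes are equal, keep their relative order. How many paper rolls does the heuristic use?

5

Sorted descending: 24, 14, 13, 13, 13, 12, 12, 11, 11, 10, 8, 5, 5, 4.
  24 → roll 1 (new)  [load 24/37]
  14 → roll 2 (new)  [load 14/37]
  13 → roll 1  [load 37/37]
  13 → roll 2  [load 27/37]
  13 → roll 3 (new)  [load 13/37]
  12 → roll 3  [load 25/37]
  12 → roll 3  [load 37/37]
  11 → roll 4 (new)  [load 11/37]
  11 → roll 4  [load 22/37]
  10 → roll 2  [load 37/37]
  8 → roll 4  [load 30/37]
  5 → roll 4  [load 35/37]
  5 → roll 5 (new)  [load 5/37]
  4 → roll 5  [load 9/37]
5 paper rolls opened.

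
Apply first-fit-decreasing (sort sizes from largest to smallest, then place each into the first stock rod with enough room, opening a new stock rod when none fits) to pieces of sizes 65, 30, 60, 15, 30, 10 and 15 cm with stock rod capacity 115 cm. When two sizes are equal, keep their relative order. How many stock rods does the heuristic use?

Sorted descending: 65, 60, 30, 30, 15, 15, 10.
  65 → stock rod 1 (new)  [load 65/115]
  60 → stock rod 2 (new)  [load 60/115]
  30 → stock rod 1  [load 95/115]
  30 → stock rod 2  [load 90/115]
  15 → stock rod 1  [load 110/115]
  15 → stock rod 2  [load 105/115]
  10 → stock rod 2  [load 115/115]
2 stock rods opened.

2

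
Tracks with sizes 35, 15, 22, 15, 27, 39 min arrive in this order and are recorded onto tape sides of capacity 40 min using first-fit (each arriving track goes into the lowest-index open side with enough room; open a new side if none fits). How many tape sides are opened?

5

  35 → side 1 (new)  [load 35/40]
  15 → side 2 (new)  [load 15/40]
  22 → side 2  [load 37/40]
  15 → side 3 (new)  [load 15/40]
  27 → side 4 (new)  [load 27/40]
  39 → side 5 (new)  [load 39/40]
5 tape sides opened.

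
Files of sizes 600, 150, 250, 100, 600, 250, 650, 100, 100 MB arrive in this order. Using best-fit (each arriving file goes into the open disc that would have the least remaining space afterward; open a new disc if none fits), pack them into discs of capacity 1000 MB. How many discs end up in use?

  600 → disc 1 (new)  [load 600/1000]
  150 → disc 1  [load 750/1000]
  250 → disc 1  [load 1000/1000]
  100 → disc 2 (new)  [load 100/1000]
  600 → disc 2  [load 700/1000]
  250 → disc 2  [load 950/1000]
  650 → disc 3 (new)  [load 650/1000]
  100 → disc 3  [load 750/1000]
  100 → disc 3  [load 850/1000]
3 discs opened.

3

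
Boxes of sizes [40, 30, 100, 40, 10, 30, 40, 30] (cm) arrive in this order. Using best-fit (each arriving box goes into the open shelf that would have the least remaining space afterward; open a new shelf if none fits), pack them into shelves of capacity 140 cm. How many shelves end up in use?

3

  40 → shelf 1 (new)  [load 40/140]
  30 → shelf 1  [load 70/140]
  100 → shelf 2 (new)  [load 100/140]
  40 → shelf 2  [load 140/140]
  10 → shelf 1  [load 80/140]
  30 → shelf 1  [load 110/140]
  40 → shelf 3 (new)  [load 40/140]
  30 → shelf 1  [load 140/140]
3 shelves opened.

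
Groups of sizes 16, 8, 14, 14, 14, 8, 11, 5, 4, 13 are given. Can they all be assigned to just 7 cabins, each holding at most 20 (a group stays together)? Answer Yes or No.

Yes

A valid assignment using 7 cabins:
  cabin 1: 16 + 4 = 20
  cabin 2: 14 + 5 = 19
  cabin 3: 14 = 14
  cabin 4: 14 = 14
  cabin 5: 13 = 13
  cabin 6: 11 + 8 = 19
  cabin 7: 8 = 8
Every load is within 20, so 7 cabins suffice.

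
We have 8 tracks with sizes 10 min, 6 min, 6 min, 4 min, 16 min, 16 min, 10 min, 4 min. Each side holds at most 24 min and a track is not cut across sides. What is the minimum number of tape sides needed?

Total = 16 + 16 + 10 + 10 + 6 + 6 + 4 + 4 = 72 min.
Lower bound: ⌈72/24⌉ = 3 tape sides.
A packing using 4 tape sides:
  side 1: 16 + 6 = 22
  side 2: 16 + 6 = 22
  side 3: 10 + 10 + 4 = 24
  side 4: 4 = 4
No arrangement into 3 tape sides stays within capacity, so 4 is optimal.

4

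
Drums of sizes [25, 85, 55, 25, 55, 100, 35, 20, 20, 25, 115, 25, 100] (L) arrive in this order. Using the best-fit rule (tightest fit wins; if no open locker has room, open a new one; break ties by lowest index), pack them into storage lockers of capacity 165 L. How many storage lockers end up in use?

5

  25 → locker 1 (new)  [load 25/165]
  85 → locker 1  [load 110/165]
  55 → locker 1  [load 165/165]
  25 → locker 2 (new)  [load 25/165]
  55 → locker 2  [load 80/165]
  100 → locker 3 (new)  [load 100/165]
  35 → locker 3  [load 135/165]
  20 → locker 3  [load 155/165]
  20 → locker 2  [load 100/165]
  25 → locker 2  [load 125/165]
  115 → locker 4 (new)  [load 115/165]
  25 → locker 2  [load 150/165]
  100 → locker 5 (new)  [load 100/165]
5 storage lockers opened.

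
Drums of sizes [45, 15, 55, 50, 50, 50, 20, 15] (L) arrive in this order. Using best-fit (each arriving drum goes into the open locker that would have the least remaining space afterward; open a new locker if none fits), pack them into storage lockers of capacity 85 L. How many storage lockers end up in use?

  45 → locker 1 (new)  [load 45/85]
  15 → locker 1  [load 60/85]
  55 → locker 2 (new)  [load 55/85]
  50 → locker 3 (new)  [load 50/85]
  50 → locker 4 (new)  [load 50/85]
  50 → locker 5 (new)  [load 50/85]
  20 → locker 1  [load 80/85]
  15 → locker 2  [load 70/85]
5 storage lockers opened.

5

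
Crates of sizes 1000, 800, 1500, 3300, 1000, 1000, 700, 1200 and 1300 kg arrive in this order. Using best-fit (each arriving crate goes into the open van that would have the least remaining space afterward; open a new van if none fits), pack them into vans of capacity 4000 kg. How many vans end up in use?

  1000 → van 1 (new)  [load 1000/4000]
  800 → van 1  [load 1800/4000]
  1500 → van 1  [load 3300/4000]
  3300 → van 2 (new)  [load 3300/4000]
  1000 → van 3 (new)  [load 1000/4000]
  1000 → van 3  [load 2000/4000]
  700 → van 1  [load 4000/4000]
  1200 → van 3  [load 3200/4000]
  1300 → van 4 (new)  [load 1300/4000]
4 vans opened.

4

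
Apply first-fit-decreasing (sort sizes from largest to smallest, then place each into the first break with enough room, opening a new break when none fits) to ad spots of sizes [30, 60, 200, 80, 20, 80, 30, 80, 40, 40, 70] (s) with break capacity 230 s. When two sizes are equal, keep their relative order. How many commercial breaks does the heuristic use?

Sorted descending: 200, 80, 80, 80, 70, 60, 40, 40, 30, 30, 20.
  200 → break 1 (new)  [load 200/230]
  80 → break 2 (new)  [load 80/230]
  80 → break 2  [load 160/230]
  80 → break 3 (new)  [load 80/230]
  70 → break 2  [load 230/230]
  60 → break 3  [load 140/230]
  40 → break 3  [load 180/230]
  40 → break 3  [load 220/230]
  30 → break 1  [load 230/230]
  30 → break 4 (new)  [load 30/230]
  20 → break 4  [load 50/230]
4 commercial breaks opened.

4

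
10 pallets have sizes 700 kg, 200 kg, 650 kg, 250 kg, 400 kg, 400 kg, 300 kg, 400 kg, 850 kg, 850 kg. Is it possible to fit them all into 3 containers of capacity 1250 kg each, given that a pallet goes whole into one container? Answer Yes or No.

No

Total = 5000 kg; ⌈5000/1250⌉ = 4.
At least 4 containers are required, but only 3 are allowed.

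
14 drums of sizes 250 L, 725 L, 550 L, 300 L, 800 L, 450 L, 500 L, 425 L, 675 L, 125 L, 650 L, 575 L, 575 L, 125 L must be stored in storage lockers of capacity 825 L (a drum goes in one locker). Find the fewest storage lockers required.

Total = 800 + 725 + 675 + 650 + 575 + 575 + 550 + 500 + 450 + 425 + 300 + 250 + 125 + 125 = 6725 L.
Lower bound: ⌈6725/825⌉ = 9 storage lockers.
Also, 10 drums each exceed 825/2 L, and no two of those can share a locker, so at least 10 storage lockers are needed.
A packing using 10 storage lockers:
  locker 1: 800 = 800
  locker 2: 725 = 725
  locker 3: 675 + 125 = 800
  locker 4: 650 + 125 = 775
  locker 5: 575 + 250 = 825
  locker 6: 575 = 575
  locker 7: 550 = 550
  locker 8: 500 + 300 = 800
  locker 9: 450 = 450
  locker 10: 425 = 425
This matches the lower bound, so 10 is optimal.

10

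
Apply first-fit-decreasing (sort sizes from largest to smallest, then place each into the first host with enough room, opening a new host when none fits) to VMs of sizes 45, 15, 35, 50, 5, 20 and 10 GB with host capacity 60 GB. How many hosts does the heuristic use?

3

Sorted descending: 50, 45, 35, 20, 15, 10, 5.
  50 → host 1 (new)  [load 50/60]
  45 → host 2 (new)  [load 45/60]
  35 → host 3 (new)  [load 35/60]
  20 → host 3  [load 55/60]
  15 → host 2  [load 60/60]
  10 → host 1  [load 60/60]
  5 → host 3  [load 60/60]
3 hosts opened.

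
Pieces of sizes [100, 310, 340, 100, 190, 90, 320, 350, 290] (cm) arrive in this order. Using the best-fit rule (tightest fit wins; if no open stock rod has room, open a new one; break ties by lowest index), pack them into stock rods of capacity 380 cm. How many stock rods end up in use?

  100 → stock rod 1 (new)  [load 100/380]
  310 → stock rod 2 (new)  [load 310/380]
  340 → stock rod 3 (new)  [load 340/380]
  100 → stock rod 1  [load 200/380]
  190 → stock rod 4 (new)  [load 190/380]
  90 → stock rod 1  [load 290/380]
  320 → stock rod 5 (new)  [load 320/380]
  350 → stock rod 6 (new)  [load 350/380]
  290 → stock rod 7 (new)  [load 290/380]
7 stock rods opened.

7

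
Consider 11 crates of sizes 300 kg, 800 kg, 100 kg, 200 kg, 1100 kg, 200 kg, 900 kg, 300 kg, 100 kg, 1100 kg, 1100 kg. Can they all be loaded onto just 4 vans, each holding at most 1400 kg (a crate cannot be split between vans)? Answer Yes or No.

Total = 6200 kg; ⌈6200/1400⌉ = 5.
At least 5 vans are required, but only 4 are allowed.

No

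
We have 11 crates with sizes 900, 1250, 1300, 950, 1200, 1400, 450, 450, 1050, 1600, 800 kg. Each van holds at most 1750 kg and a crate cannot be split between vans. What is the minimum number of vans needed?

Total = 1600 + 1400 + 1300 + 1250 + 1200 + 1050 + 950 + 900 + 800 + 450 + 450 = 11350 kg.
Lower bound: ⌈11350/1750⌉ = 7 vans.
Also, 8 crates each exceed 875 kg, and no two of those can share a van, so at least 8 vans are needed.
A packing using 8 vans:
  van 1: 1600 = 1600
  van 2: 1400 = 1400
  van 3: 1300 + 450 = 1750
  van 4: 1250 + 450 = 1700
  van 5: 1200 = 1200
  van 6: 1050 = 1050
  van 7: 950 + 800 = 1750
  van 8: 900 = 900
This matches the lower bound, so 8 is optimal.

8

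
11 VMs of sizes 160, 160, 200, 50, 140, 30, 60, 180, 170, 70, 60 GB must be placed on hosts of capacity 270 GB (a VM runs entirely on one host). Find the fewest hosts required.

6

Total = 200 + 180 + 170 + 160 + 160 + 140 + 70 + 60 + 60 + 50 + 30 = 1280 GB.
Lower bound: ⌈1280/270⌉ = 5 hosts.
Also, 6 VMs each exceed 135 GB, and no two of those can share a host, so at least 6 hosts are needed.
A packing using 6 hosts:
  host 1: 200 + 70 = 270
  host 2: 180 + 60 + 30 = 270
  host 3: 170 + 60 = 230
  host 4: 160 + 50 = 210
  host 5: 160 = 160
  host 6: 140 = 140
This matches the lower bound, so 6 is optimal.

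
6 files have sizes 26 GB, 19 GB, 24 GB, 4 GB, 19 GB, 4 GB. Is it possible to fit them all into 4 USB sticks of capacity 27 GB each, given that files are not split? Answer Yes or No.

Yes

A valid assignment using 4 USB sticks:
  USB stick 1: 26 = 26
  USB stick 2: 24 = 24
  USB stick 3: 19 + 4 + 4 = 27
  USB stick 4: 19 = 19
Every load is within 27 GB, so 4 USB sticks suffice.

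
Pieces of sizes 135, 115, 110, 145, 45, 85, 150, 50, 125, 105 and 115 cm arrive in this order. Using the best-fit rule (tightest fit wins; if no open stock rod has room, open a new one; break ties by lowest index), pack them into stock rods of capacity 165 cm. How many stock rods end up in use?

  135 → stock rod 1 (new)  [load 135/165]
  115 → stock rod 2 (new)  [load 115/165]
  110 → stock rod 3 (new)  [load 110/165]
  145 → stock rod 4 (new)  [load 145/165]
  45 → stock rod 2  [load 160/165]
  85 → stock rod 5 (new)  [load 85/165]
  150 → stock rod 6 (new)  [load 150/165]
  50 → stock rod 3  [load 160/165]
  125 → stock rod 7 (new)  [load 125/165]
  105 → stock rod 8 (new)  [load 105/165]
  115 → stock rod 9 (new)  [load 115/165]
9 stock rods opened.

9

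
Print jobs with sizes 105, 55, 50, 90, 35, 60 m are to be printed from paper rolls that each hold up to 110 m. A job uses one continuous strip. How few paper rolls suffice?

Total = 105 + 90 + 60 + 55 + 50 + 35 = 395 m.
Lower bound: ⌈395/110⌉ = 4 paper rolls.
A packing using 4 paper rolls:
  roll 1: 105 = 105
  roll 2: 90 = 90
  roll 3: 60 + 50 = 110
  roll 4: 55 + 35 = 90
This matches the lower bound, so 4 is optimal.

4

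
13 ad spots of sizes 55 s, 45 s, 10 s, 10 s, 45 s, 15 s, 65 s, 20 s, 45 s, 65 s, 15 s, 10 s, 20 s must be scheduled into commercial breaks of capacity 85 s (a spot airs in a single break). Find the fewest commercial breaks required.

Total = 65 + 65 + 55 + 45 + 45 + 45 + 20 + 20 + 15 + 15 + 10 + 10 + 10 = 420 s.
Lower bound: ⌈420/85⌉ = 5 commercial breaks.
Also, 6 ad spots each exceed 85/2 s, and no two of those can share a break, so at least 6 commercial breaks are needed.
A packing using 6 commercial breaks:
  break 1: 65 + 20 = 85
  break 2: 65 + 20 = 85
  break 3: 55 + 15 + 15 = 85
  break 4: 45 + 10 + 10 + 10 = 75
  break 5: 45 = 45
  break 6: 45 = 45
This matches the lower bound, so 6 is optimal.

6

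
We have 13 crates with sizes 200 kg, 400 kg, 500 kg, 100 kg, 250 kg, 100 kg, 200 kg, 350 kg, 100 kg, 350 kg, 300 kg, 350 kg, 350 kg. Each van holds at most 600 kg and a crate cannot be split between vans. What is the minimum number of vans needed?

7

Total = 500 + 400 + 350 + 350 + 350 + 350 + 300 + 250 + 200 + 200 + 100 + 100 + 100 = 3550 kg.
Lower bound: ⌈3550/600⌉ = 6 vans.
A packing using 7 vans:
  van 1: 500 + 100 = 600
  van 2: 400 + 200 = 600
  van 3: 350 + 250 = 600
  van 4: 350 + 200 = 550
  van 5: 350 + 100 + 100 = 550
  van 6: 350 = 350
  van 7: 300 = 300
No arrangement into 6 vans stays within capacity, so 7 is optimal.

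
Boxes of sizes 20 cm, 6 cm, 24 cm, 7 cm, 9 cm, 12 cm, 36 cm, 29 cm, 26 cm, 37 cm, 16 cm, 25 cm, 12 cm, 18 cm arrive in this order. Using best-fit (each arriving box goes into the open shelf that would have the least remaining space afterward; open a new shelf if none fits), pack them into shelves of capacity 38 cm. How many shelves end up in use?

8

  20 → shelf 1 (new)  [load 20/38]
  6 → shelf 1  [load 26/38]
  24 → shelf 2 (new)  [load 24/38]
  7 → shelf 1  [load 33/38]
  9 → shelf 2  [load 33/38]
  12 → shelf 3 (new)  [load 12/38]
  36 → shelf 4 (new)  [load 36/38]
  29 → shelf 5 (new)  [load 29/38]
  26 → shelf 3  [load 38/38]
  37 → shelf 6 (new)  [load 37/38]
  16 → shelf 7 (new)  [load 16/38]
  25 → shelf 8 (new)  [load 25/38]
  12 → shelf 8  [load 37/38]
  18 → shelf 7  [load 34/38]
8 shelves opened.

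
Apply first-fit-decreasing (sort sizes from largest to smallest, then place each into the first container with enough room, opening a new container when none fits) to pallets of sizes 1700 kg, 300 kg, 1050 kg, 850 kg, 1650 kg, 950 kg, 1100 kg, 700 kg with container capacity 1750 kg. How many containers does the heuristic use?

6

Sorted descending: 1700, 1650, 1100, 1050, 950, 850, 700, 300.
  1700 → container 1 (new)  [load 1700/1750]
  1650 → container 2 (new)  [load 1650/1750]
  1100 → container 3 (new)  [load 1100/1750]
  1050 → container 4 (new)  [load 1050/1750]
  950 → container 5 (new)  [load 950/1750]
  850 → container 6 (new)  [load 850/1750]
  700 → container 4  [load 1750/1750]
  300 → container 3  [load 1400/1750]
6 containers opened.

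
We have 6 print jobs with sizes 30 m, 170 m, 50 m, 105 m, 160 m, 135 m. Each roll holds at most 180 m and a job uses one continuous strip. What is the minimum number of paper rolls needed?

Total = 170 + 160 + 135 + 105 + 50 + 30 = 650 m.
Lower bound: ⌈650/180⌉ = 4 paper rolls.
A packing using 4 paper rolls:
  roll 1: 170 = 170
  roll 2: 160 = 160
  roll 3: 135 + 30 = 165
  roll 4: 105 + 50 = 155
This matches the lower bound, so 4 is optimal.

4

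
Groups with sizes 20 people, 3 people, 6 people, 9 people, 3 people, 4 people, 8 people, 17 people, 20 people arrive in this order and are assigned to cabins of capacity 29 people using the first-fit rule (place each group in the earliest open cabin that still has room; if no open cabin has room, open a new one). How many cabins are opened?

4

  20 → cabin 1 (new)  [load 20/29]
  3 → cabin 1  [load 23/29]
  6 → cabin 1  [load 29/29]
  9 → cabin 2 (new)  [load 9/29]
  3 → cabin 2  [load 12/29]
  4 → cabin 2  [load 16/29]
  8 → cabin 2  [load 24/29]
  17 → cabin 3 (new)  [load 17/29]
  20 → cabin 4 (new)  [load 20/29]
4 cabins opened.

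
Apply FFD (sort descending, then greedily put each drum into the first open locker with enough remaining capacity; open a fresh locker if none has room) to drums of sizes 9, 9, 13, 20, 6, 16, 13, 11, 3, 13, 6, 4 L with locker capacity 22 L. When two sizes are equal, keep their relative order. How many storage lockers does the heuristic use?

Sorted descending: 20, 16, 13, 13, 13, 11, 9, 9, 6, 6, 4, 3.
  20 → locker 1 (new)  [load 20/22]
  16 → locker 2 (new)  [load 16/22]
  13 → locker 3 (new)  [load 13/22]
  13 → locker 4 (new)  [load 13/22]
  13 → locker 5 (new)  [load 13/22]
  11 → locker 6 (new)  [load 11/22]
  9 → locker 3  [load 22/22]
  9 → locker 4  [load 22/22]
  6 → locker 2  [load 22/22]
  6 → locker 5  [load 19/22]
  4 → locker 6  [load 15/22]
  3 → locker 5  [load 22/22]
6 storage lockers opened.

6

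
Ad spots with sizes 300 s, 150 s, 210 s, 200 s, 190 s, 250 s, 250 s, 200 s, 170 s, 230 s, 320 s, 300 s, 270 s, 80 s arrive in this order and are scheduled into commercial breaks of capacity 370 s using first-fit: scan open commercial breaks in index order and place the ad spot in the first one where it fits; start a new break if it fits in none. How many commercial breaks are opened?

11

  300 → break 1 (new)  [load 300/370]
  150 → break 2 (new)  [load 150/370]
  210 → break 2  [load 360/370]
  200 → break 3 (new)  [load 200/370]
  190 → break 4 (new)  [load 190/370]
  250 → break 5 (new)  [load 250/370]
  250 → break 6 (new)  [load 250/370]
  200 → break 7 (new)  [load 200/370]
  170 → break 3  [load 370/370]
  230 → break 8 (new)  [load 230/370]
  320 → break 9 (new)  [load 320/370]
  300 → break 10 (new)  [load 300/370]
  270 → break 11 (new)  [load 270/370]
  80 → break 4  [load 270/370]
11 commercial breaks opened.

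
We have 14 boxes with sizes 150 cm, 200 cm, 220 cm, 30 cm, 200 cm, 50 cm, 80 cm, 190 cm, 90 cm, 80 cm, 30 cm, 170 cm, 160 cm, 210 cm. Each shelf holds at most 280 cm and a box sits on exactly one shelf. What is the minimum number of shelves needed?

8

Total = 220 + 210 + 200 + 200 + 190 + 170 + 160 + 150 + 90 + 80 + 80 + 50 + 30 + 30 = 1860 cm.
Lower bound: ⌈1860/280⌉ = 7 shelves.
Also, 8 boxes each exceed 140 cm, and no two of those can share a shelf, so at least 8 shelves are needed.
A packing using 8 shelves:
  shelf 1: 220 + 50 = 270
  shelf 2: 210 + 30 + 30 = 270
  shelf 3: 200 + 80 = 280
  shelf 4: 200 + 80 = 280
  shelf 5: 190 + 90 = 280
  shelf 6: 170 = 170
  shelf 7: 160 = 160
  shelf 8: 150 = 150
This matches the lower bound, so 8 is optimal.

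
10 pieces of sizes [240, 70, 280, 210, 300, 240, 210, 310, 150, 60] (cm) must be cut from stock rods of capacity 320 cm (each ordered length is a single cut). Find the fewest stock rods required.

8

Total = 310 + 300 + 280 + 240 + 240 + 210 + 210 + 150 + 70 + 60 = 2070 cm.
Lower bound: ⌈2070/320⌉ = 7 stock rods.
A packing using 8 stock rods:
  stock rod 1: 310 = 310
  stock rod 2: 300 = 300
  stock rod 3: 280 = 280
  stock rod 4: 240 + 70 = 310
  stock rod 5: 240 + 60 = 300
  stock rod 6: 210 = 210
  stock rod 7: 210 = 210
  stock rod 8: 150 = 150
No arrangement into 7 stock rods stays within capacity, so 8 is optimal.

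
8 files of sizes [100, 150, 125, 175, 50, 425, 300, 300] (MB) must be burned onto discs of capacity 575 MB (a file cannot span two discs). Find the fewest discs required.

3

Total = 425 + 300 + 300 + 175 + 150 + 125 + 100 + 50 = 1625 MB.
Lower bound: ⌈1625/575⌉ = 3 discs.
A packing using 3 discs:
  disc 1: 425 + 150 = 575
  disc 2: 300 + 175 + 100 = 575
  disc 3: 300 + 125 + 50 = 475
This matches the lower bound, so 3 is optimal.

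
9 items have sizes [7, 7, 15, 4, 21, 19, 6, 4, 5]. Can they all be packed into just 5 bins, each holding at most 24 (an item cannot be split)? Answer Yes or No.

A valid assignment using 4 bins:
  bin 1: 21 = 21
  bin 2: 19 + 5 = 24
  bin 3: 15 + 7 = 22
  bin 4: 7 + 6 + 4 + 4 = 21
That uses only 4 ≤ 5, so 5 bins are enough.

Yes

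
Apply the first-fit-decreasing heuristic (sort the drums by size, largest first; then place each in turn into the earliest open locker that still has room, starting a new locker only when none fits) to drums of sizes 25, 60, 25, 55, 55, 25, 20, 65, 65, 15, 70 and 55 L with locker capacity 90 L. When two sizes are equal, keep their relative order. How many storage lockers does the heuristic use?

7

Sorted descending: 70, 65, 65, 60, 55, 55, 55, 25, 25, 25, 20, 15.
  70 → locker 1 (new)  [load 70/90]
  65 → locker 2 (new)  [load 65/90]
  65 → locker 3 (new)  [load 65/90]
  60 → locker 4 (new)  [load 60/90]
  55 → locker 5 (new)  [load 55/90]
  55 → locker 6 (new)  [load 55/90]
  55 → locker 7 (new)  [load 55/90]
  25 → locker 2  [load 90/90]
  25 → locker 3  [load 90/90]
  25 → locker 4  [load 85/90]
  20 → locker 1  [load 90/90]
  15 → locker 5  [load 70/90]
7 storage lockers opened.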